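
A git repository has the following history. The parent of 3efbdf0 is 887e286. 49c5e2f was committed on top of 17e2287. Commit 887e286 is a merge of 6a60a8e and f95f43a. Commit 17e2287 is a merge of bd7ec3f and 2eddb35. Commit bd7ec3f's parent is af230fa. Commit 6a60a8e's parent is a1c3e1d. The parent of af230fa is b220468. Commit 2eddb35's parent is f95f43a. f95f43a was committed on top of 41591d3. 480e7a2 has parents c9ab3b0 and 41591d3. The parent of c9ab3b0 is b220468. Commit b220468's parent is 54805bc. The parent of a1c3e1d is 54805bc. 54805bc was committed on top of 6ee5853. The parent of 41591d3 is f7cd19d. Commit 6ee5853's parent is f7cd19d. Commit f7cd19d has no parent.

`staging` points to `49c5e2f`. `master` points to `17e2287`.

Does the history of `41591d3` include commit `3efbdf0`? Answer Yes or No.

Ancestors of 41591d3: {41591d3, f7cd19d}.
3efbdf0 is not in that set, so it is not an ancestor of 41591d3.

No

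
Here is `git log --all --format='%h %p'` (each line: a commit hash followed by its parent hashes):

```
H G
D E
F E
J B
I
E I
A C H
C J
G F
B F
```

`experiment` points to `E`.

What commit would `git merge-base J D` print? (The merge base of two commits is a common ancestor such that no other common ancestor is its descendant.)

Ancestors of J: {B, E, F, I, J}.
Ancestors of D: {D, E, I}.
Common ancestors: {E, I}.
Among these, E is not an ancestor of any other common ancestor — it is the merge base.

E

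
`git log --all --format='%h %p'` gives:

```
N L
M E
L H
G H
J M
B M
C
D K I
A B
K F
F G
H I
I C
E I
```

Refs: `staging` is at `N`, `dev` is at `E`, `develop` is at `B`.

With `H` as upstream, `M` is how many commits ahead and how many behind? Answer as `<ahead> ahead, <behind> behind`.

2 ahead, 1 behind

Reachable from M: {C, E, I, M}.
Reachable from H: {C, H, I}.
Only in M's history (ahead): {E, M} — 2.
Only in H's history (behind): {H} — 1.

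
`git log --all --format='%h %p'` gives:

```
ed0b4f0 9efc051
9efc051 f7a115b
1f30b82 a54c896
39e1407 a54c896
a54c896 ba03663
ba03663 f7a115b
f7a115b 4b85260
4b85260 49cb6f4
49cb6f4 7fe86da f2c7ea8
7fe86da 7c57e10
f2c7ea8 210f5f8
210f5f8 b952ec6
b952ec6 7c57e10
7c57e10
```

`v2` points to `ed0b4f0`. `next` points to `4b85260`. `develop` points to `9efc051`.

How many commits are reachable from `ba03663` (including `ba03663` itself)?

9

Walking parent pointers from ba03663: reachable set = {210f5f8, 49cb6f4, 4b85260, 7c57e10, 7fe86da, b952ec6, ba03663, f2c7ea8, f7a115b}.
That is 9 commits.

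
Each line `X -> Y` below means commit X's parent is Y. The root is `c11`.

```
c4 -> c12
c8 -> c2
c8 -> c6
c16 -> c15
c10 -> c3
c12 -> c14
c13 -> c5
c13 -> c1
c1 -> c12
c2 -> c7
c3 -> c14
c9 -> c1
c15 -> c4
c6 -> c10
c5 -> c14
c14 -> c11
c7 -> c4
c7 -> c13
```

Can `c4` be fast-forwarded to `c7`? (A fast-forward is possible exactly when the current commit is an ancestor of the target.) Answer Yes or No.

Yes

A fast-forward from c4 to c7 is possible iff c4 is an ancestor of c7.
Ancestors of c7: {c1, c11, c12, c13, c14, c4, c5, c7}.
c4 is among them, so fast-forward is possible.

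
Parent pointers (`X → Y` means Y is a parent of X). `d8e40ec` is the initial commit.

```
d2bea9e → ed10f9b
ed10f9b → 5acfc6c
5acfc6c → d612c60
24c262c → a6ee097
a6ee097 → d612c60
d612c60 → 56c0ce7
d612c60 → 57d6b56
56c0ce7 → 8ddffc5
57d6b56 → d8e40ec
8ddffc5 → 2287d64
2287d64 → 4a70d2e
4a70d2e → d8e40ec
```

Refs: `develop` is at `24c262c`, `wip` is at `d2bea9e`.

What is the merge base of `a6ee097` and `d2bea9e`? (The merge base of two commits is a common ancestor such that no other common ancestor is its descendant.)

d612c60

Ancestors of a6ee097: {2287d64, 4a70d2e, 56c0ce7, 57d6b56, 8ddffc5, a6ee097, d612c60, d8e40ec}.
Ancestors of d2bea9e: {2287d64, 4a70d2e, 56c0ce7, 57d6b56, 5acfc6c, 8ddffc5, d2bea9e, d612c60, d8e40ec, ed10f9b}.
Common ancestors: {2287d64, 4a70d2e, 56c0ce7, 57d6b56, 8ddffc5, d612c60, d8e40ec}.
Among these, d612c60 is not an ancestor of any other common ancestor — it is the merge base.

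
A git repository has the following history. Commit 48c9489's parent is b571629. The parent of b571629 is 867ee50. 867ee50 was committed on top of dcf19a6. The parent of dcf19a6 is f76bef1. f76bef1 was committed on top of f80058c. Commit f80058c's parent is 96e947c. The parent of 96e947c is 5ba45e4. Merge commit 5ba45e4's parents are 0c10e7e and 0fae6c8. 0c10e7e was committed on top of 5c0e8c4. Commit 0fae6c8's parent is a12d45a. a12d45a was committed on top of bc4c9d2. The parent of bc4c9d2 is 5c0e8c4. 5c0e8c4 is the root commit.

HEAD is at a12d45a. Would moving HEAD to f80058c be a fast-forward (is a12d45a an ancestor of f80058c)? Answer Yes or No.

A fast-forward from a12d45a to f80058c is possible iff a12d45a is an ancestor of f80058c.
Ancestors of f80058c: {0c10e7e, 0fae6c8, 5ba45e4, 5c0e8c4, 96e947c, a12d45a, bc4c9d2, f80058c}.
a12d45a is among them, so fast-forward is possible.

Yes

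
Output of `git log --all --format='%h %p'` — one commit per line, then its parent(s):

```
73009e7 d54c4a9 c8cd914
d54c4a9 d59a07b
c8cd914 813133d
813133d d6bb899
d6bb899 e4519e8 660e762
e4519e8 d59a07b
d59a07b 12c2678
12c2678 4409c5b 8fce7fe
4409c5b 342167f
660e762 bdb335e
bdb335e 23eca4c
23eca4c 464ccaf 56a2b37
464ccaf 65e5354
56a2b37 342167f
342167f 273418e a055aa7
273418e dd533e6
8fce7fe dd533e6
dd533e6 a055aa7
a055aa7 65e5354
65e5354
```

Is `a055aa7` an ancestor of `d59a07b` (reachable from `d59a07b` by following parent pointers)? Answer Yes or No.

Yes

Ancestors of d59a07b (commits reachable by following parents): {12c2678, 273418e, 342167f, 4409c5b, 65e5354, 8fce7fe, a055aa7, d59a07b, dd533e6}.
a055aa7 is in that set, so it is an ancestor of d59a07b.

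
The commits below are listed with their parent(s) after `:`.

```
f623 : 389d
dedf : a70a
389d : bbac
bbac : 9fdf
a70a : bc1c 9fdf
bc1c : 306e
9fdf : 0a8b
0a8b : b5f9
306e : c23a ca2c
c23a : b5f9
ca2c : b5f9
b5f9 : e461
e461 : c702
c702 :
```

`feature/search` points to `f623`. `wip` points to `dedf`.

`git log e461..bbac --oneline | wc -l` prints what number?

Reachable from bbac: {0a8b, 9fdf, b5f9, bbac, c702, e461}.
Reachable from e461: {c702, e461}.
In bbac's history but not e461's: {0a8b, 9fdf, b5f9, bbac} — 4 commits.

4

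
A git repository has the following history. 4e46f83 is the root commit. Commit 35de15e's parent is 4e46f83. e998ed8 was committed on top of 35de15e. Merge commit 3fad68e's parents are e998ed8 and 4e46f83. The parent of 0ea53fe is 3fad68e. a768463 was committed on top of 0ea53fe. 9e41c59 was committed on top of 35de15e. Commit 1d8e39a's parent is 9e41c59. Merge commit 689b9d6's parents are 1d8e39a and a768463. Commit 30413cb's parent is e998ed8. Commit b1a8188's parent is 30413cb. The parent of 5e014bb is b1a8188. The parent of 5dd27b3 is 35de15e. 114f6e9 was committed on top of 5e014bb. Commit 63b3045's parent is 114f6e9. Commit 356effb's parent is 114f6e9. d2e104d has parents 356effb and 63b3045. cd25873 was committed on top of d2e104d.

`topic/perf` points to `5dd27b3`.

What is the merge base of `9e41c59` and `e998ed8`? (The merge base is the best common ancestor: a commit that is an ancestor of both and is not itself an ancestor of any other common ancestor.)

Ancestors of 9e41c59: {35de15e, 4e46f83, 9e41c59}.
Ancestors of e998ed8: {35de15e, 4e46f83, e998ed8}.
Common ancestors: {35de15e, 4e46f83}.
Among these, 35de15e is not an ancestor of any other common ancestor — it is the merge base.

35de15e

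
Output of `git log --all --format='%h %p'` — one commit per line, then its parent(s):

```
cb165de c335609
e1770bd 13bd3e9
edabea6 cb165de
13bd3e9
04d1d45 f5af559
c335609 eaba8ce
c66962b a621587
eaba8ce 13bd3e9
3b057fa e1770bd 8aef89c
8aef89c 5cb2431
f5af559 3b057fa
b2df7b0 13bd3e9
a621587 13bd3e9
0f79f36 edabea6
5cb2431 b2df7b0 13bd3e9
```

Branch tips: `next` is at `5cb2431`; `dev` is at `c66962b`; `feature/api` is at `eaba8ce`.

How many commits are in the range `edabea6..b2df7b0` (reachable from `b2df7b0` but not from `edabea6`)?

1

Reachable from b2df7b0: {13bd3e9, b2df7b0}.
Reachable from edabea6: {13bd3e9, c335609, cb165de, eaba8ce, edabea6}.
In b2df7b0's history but not edabea6's: {b2df7b0} — 1 commit.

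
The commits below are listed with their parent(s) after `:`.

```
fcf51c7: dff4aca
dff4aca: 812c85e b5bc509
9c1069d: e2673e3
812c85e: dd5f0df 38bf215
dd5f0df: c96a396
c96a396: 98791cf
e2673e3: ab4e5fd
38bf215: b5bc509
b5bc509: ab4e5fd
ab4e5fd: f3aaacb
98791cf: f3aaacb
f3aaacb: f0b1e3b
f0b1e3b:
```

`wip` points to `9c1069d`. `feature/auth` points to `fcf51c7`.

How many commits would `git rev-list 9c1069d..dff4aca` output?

Reachable from dff4aca: {38bf215, 812c85e, 98791cf, ab4e5fd, b5bc509, c96a396, dd5f0df, dff4aca, f0b1e3b, f3aaacb}.
Reachable from 9c1069d: {9c1069d, ab4e5fd, e2673e3, f0b1e3b, f3aaacb}.
In dff4aca's history but not 9c1069d's: {38bf215, 812c85e, 98791cf, b5bc509, c96a396, dd5f0df, dff4aca} — 7 commits.

7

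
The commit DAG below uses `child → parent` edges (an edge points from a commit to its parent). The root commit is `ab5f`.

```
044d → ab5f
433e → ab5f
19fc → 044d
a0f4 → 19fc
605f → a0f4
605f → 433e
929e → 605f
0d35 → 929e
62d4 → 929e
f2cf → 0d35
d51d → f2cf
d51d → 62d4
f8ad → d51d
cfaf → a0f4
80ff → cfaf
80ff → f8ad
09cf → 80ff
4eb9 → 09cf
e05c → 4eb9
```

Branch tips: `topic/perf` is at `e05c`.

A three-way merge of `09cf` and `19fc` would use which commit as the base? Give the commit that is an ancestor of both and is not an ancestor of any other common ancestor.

19fc

Ancestors of 09cf: {044d, 09cf, 0d35, 19fc, 433e, 605f, 62d4, 80ff, 929e, a0f4, ab5f, cfaf, d51d, f2cf, f8ad}.
Ancestors of 19fc: {044d, 19fc, ab5f}.
Common ancestors: {044d, 19fc, ab5f}.
Among these, 19fc is not an ancestor of any other common ancestor — it is the merge base.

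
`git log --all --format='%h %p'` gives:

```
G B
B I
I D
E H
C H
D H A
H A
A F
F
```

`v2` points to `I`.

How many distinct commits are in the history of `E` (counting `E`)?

Walking parent pointers from E: reachable set = {A, E, F, H}.
That is 4 commits.

4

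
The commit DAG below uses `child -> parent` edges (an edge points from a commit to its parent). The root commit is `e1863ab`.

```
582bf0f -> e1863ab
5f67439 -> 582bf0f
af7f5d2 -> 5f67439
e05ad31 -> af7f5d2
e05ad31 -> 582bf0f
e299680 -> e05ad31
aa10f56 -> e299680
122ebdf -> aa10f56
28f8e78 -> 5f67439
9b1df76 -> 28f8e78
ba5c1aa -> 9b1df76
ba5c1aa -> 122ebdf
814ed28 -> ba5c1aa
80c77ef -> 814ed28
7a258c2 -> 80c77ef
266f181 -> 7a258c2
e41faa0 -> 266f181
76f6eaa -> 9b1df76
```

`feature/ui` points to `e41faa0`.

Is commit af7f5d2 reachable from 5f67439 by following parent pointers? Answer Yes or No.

No

Ancestors of 5f67439: {582bf0f, 5f67439, e1863ab}.
af7f5d2 is not in that set, so it is not an ancestor of 5f67439.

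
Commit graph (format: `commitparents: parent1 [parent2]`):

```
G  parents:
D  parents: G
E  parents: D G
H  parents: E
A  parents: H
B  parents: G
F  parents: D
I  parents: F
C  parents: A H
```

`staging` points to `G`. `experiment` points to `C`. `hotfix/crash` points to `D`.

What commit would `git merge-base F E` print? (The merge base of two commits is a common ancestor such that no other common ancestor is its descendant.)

D

Ancestors of F: {D, F, G}.
Ancestors of E: {D, E, G}.
Common ancestors: {D, G}.
Among these, D is not an ancestor of any other common ancestor — it is the merge base.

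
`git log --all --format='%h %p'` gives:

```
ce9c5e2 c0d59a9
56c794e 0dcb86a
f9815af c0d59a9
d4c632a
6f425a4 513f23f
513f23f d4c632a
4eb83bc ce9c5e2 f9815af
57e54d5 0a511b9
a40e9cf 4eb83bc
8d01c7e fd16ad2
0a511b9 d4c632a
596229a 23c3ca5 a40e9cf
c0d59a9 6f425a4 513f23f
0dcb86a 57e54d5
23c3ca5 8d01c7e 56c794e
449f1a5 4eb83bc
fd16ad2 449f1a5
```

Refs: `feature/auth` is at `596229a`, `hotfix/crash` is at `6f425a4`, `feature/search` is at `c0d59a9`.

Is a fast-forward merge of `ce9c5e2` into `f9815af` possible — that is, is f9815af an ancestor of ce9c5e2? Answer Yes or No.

No

A fast-forward from f9815af to ce9c5e2 is possible iff f9815af is an ancestor of ce9c5e2.
Ancestors of ce9c5e2: {513f23f, 6f425a4, c0d59a9, ce9c5e2, d4c632a}.
f9815af is not among them, so fast-forward is not possible.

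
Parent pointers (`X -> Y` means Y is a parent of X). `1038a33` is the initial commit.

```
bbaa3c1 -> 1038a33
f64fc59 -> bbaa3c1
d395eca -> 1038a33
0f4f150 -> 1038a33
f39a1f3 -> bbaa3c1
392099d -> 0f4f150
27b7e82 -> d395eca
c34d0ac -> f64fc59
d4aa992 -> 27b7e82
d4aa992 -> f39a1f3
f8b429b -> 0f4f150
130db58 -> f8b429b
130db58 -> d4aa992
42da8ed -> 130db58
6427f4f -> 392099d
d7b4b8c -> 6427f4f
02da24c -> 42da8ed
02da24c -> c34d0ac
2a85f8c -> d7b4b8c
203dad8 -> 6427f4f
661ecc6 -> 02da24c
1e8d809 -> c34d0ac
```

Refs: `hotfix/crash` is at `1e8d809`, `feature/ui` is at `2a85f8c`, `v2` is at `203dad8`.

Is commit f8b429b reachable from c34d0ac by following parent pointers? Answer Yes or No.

Ancestors of c34d0ac: {1038a33, bbaa3c1, c34d0ac, f64fc59}.
f8b429b is not in that set, so it is not an ancestor of c34d0ac.

No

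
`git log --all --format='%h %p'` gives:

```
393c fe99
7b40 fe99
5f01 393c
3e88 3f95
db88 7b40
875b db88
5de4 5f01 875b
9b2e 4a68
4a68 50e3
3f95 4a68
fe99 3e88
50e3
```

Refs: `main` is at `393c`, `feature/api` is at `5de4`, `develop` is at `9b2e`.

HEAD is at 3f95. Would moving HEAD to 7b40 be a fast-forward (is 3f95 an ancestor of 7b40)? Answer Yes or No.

Yes

A fast-forward from 3f95 to 7b40 is possible iff 3f95 is an ancestor of 7b40.
Ancestors of 7b40: {3e88, 3f95, 4a68, 50e3, 7b40, fe99}.
3f95 is among them, so fast-forward is possible.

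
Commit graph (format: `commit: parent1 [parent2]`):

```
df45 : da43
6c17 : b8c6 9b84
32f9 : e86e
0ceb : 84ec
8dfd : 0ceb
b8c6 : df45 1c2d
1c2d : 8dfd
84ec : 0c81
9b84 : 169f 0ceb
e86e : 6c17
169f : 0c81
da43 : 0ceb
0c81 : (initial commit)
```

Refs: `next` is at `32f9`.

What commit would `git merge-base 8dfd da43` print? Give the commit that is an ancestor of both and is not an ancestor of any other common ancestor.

Ancestors of 8dfd: {0c81, 0ceb, 84ec, 8dfd}.
Ancestors of da43: {0c81, 0ceb, 84ec, da43}.
Common ancestors: {0c81, 0ceb, 84ec}.
Among these, 0ceb is not an ancestor of any other common ancestor — it is the merge base.

0ceb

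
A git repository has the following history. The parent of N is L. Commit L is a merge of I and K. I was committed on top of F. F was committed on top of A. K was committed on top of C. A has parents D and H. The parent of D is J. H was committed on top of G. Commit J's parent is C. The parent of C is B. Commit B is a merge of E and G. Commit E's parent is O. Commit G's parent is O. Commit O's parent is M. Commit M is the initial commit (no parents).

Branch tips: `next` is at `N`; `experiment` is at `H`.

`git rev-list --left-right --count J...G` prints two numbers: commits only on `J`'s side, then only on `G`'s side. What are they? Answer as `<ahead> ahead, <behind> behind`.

4 ahead, 0 behind

Reachable from J: {B, C, E, G, J, M, O}.
Reachable from G: {G, M, O}.
Only in J's history (ahead): {B, C, E, J} — 4.
Only in G's history (behind): {} — 0.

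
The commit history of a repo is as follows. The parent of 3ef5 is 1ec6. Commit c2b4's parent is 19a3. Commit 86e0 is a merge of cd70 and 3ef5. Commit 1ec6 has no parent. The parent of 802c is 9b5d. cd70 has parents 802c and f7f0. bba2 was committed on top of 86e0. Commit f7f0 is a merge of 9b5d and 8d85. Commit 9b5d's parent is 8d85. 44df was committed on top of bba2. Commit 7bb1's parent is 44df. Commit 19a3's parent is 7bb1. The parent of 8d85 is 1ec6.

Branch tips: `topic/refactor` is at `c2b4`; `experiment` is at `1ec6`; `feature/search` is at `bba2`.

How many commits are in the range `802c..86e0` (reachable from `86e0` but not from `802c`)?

4

Reachable from 86e0: {1ec6, 3ef5, 802c, 86e0, 8d85, 9b5d, cd70, f7f0}.
Reachable from 802c: {1ec6, 802c, 8d85, 9b5d}.
In 86e0's history but not 802c's: {3ef5, 86e0, cd70, f7f0} — 4 commits.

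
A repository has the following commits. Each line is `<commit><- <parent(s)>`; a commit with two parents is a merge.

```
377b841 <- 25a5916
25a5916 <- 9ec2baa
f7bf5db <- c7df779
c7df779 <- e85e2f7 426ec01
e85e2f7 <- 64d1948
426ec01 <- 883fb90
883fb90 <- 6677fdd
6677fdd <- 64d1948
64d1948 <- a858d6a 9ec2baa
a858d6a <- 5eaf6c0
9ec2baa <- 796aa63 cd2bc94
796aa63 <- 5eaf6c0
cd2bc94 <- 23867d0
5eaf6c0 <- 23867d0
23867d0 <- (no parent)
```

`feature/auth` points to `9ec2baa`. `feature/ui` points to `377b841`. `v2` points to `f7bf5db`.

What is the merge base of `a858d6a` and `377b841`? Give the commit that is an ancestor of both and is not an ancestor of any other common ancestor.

5eaf6c0

Ancestors of a858d6a: {23867d0, 5eaf6c0, a858d6a}.
Ancestors of 377b841: {23867d0, 25a5916, 377b841, 5eaf6c0, 796aa63, 9ec2baa, cd2bc94}.
Common ancestors: {23867d0, 5eaf6c0}.
Among these, 5eaf6c0 is not an ancestor of any other common ancestor — it is the merge base.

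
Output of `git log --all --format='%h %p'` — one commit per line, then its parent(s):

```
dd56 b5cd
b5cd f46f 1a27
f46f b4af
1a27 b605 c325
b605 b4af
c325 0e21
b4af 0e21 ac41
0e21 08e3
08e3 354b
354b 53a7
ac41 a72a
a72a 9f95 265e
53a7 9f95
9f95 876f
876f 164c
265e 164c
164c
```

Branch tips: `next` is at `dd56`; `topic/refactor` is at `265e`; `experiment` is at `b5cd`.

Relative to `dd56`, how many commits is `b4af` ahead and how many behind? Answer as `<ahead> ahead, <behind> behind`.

0 ahead, 6 behind

Reachable from b4af: {08e3, 0e21, 164c, 265e, 354b, 53a7, 876f, 9f95, a72a, ac41, b4af}.
Reachable from dd56: {08e3, 0e21, 164c, 1a27, 265e, 354b, 53a7, 876f, 9f95, a72a, ac41, b4af, b5cd, b605, c325, dd56, f46f}.
Only in b4af's history (ahead): {} — 0.
Only in dd56's history (behind): {1a27, b5cd, b605, c325, dd56, f46f} — 6.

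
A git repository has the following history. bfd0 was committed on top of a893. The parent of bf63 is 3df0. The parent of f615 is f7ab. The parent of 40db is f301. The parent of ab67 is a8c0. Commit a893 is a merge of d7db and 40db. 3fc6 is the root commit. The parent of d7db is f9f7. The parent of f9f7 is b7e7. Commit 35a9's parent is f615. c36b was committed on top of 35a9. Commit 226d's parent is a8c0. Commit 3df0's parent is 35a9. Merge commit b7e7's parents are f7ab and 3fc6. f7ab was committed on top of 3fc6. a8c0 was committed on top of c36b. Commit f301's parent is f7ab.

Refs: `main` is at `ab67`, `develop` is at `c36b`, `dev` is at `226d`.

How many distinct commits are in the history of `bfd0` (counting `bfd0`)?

9

Walking parent pointers from bfd0: reachable set = {3fc6, 40db, a893, b7e7, bfd0, d7db, f301, f7ab, f9f7}.
That is 9 commits.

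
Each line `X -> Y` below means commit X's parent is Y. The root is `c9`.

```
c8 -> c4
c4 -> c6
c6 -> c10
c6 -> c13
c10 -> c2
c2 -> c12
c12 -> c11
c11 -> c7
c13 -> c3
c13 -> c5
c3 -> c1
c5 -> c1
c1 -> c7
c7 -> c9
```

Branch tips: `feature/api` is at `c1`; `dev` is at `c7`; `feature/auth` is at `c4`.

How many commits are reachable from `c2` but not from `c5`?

3

Reachable from c2: {c11, c12, c2, c7, c9}.
Reachable from c5: {c1, c5, c7, c9}.
In c2's history but not c5's: {c11, c12, c2} — 3 commits.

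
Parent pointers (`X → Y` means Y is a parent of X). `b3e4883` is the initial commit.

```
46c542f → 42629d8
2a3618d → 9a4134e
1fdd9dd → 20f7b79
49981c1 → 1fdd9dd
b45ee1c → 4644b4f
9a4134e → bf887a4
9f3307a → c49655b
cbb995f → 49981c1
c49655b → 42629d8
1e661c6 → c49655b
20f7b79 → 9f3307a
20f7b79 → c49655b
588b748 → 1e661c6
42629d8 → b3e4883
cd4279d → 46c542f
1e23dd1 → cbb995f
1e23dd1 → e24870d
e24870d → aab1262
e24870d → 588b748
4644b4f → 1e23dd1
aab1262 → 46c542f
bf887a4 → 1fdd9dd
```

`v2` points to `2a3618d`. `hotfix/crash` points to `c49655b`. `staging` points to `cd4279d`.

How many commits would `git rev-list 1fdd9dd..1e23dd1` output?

Reachable from 1e23dd1: {1e23dd1, 1e661c6, 1fdd9dd, 20f7b79, 42629d8, 46c542f, 49981c1, 588b748, 9f3307a, aab1262, b3e4883, c49655b, cbb995f, e24870d}.
Reachable from 1fdd9dd: {1fdd9dd, 20f7b79, 42629d8, 9f3307a, b3e4883, c49655b}.
In 1e23dd1's history but not 1fdd9dd's: {1e23dd1, 1e661c6, 46c542f, 49981c1, 588b748, aab1262, cbb995f, e24870d} — 8 commits.

8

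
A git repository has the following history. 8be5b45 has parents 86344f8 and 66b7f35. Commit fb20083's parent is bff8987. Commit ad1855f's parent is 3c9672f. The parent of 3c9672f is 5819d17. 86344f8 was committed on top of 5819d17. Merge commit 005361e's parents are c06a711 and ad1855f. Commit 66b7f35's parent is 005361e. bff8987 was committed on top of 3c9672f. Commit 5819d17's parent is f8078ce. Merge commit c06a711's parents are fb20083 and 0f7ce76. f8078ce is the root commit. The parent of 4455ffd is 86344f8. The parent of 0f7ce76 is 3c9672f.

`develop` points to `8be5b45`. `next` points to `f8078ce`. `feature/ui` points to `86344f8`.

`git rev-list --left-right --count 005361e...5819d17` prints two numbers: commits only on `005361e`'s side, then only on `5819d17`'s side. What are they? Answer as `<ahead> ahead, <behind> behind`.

7 ahead, 0 behind

Reachable from 005361e: {005361e, 0f7ce76, 3c9672f, 5819d17, ad1855f, bff8987, c06a711, f8078ce, fb20083}.
Reachable from 5819d17: {5819d17, f8078ce}.
Only in 005361e's history (ahead): {005361e, 0f7ce76, 3c9672f, ad1855f, bff8987, c06a711, fb20083} — 7.
Only in 5819d17's history (behind): {} — 0.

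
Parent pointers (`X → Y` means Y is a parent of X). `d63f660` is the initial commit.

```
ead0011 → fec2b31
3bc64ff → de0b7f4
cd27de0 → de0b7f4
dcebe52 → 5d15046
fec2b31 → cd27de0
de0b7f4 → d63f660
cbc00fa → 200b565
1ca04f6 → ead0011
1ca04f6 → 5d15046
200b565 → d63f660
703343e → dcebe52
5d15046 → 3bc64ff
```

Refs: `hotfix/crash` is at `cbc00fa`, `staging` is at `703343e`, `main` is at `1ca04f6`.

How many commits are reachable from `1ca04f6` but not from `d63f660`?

Reachable from 1ca04f6: {1ca04f6, 3bc64ff, 5d15046, cd27de0, d63f660, de0b7f4, ead0011, fec2b31}.
Reachable from d63f660: {d63f660}.
In 1ca04f6's history but not d63f660's: {1ca04f6, 3bc64ff, 5d15046, cd27de0, de0b7f4, ead0011, fec2b31} — 7 commits.

7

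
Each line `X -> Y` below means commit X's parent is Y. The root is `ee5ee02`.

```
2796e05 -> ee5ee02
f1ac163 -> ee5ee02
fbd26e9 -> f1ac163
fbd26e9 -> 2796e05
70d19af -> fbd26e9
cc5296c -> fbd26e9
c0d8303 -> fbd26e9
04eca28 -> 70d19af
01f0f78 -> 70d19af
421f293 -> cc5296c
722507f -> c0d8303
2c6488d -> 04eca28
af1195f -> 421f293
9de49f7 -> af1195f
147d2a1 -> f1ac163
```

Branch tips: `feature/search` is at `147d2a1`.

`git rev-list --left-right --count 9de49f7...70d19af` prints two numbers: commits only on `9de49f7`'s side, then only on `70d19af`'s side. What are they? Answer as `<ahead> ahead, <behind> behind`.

4 ahead, 1 behind

Reachable from 9de49f7: {2796e05, 421f293, 9de49f7, af1195f, cc5296c, ee5ee02, f1ac163, fbd26e9}.
Reachable from 70d19af: {2796e05, 70d19af, ee5ee02, f1ac163, fbd26e9}.
Only in 9de49f7's history (ahead): {421f293, 9de49f7, af1195f, cc5296c} — 4.
Only in 70d19af's history (behind): {70d19af} — 1.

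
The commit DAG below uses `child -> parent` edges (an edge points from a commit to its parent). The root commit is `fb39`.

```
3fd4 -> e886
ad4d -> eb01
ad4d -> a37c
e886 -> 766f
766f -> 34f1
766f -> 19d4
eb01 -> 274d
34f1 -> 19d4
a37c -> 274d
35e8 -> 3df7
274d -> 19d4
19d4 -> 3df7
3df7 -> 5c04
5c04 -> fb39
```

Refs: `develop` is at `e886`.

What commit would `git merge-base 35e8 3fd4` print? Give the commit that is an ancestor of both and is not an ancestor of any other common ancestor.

Ancestors of 35e8: {35e8, 3df7, 5c04, fb39}.
Ancestors of 3fd4: {19d4, 34f1, 3df7, 3fd4, 5c04, 766f, e886, fb39}.
Common ancestors: {3df7, 5c04, fb39}.
Among these, 3df7 is not an ancestor of any other common ancestor — it is the merge base.

3df7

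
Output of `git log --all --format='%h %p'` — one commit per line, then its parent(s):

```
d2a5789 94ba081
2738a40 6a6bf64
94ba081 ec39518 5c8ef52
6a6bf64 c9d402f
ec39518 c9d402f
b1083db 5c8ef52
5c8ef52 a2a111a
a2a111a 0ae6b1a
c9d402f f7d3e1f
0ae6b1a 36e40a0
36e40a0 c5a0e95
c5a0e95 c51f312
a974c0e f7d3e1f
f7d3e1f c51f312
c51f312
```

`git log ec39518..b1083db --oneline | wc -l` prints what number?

6

Reachable from b1083db: {0ae6b1a, 36e40a0, 5c8ef52, a2a111a, b1083db, c51f312, c5a0e95}.
Reachable from ec39518: {c51f312, c9d402f, ec39518, f7d3e1f}.
In b1083db's history but not ec39518's: {0ae6b1a, 36e40a0, 5c8ef52, a2a111a, b1083db, c5a0e95} — 6 commits.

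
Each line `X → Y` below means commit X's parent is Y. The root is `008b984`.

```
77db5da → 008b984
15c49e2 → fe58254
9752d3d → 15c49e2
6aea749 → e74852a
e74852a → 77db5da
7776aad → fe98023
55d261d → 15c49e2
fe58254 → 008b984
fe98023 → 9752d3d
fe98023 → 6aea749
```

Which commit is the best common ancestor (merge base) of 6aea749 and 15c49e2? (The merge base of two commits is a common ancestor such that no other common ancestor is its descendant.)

Ancestors of 6aea749: {008b984, 6aea749, 77db5da, e74852a}.
Ancestors of 15c49e2: {008b984, 15c49e2, fe58254}.
Common ancestors: {008b984}.
The only common ancestor is 008b984, so it is the merge base.

008b984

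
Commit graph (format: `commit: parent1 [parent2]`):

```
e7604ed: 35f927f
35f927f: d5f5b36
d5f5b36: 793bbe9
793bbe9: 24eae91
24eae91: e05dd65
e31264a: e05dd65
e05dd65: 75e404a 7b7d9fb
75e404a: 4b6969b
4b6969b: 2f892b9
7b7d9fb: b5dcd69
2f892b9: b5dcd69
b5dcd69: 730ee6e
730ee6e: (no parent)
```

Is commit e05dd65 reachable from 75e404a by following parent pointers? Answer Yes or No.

Ancestors of 75e404a: {2f892b9, 4b6969b, 730ee6e, 75e404a, b5dcd69}.
e05dd65 is not in that set, so it is not an ancestor of 75e404a.

No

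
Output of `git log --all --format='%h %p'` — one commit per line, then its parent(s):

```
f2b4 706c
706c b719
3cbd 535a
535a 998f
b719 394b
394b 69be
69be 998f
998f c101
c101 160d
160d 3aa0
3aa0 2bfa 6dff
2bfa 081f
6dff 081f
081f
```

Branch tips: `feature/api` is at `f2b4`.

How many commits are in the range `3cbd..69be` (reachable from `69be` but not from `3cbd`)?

1

Reachable from 69be: {081f, 160d, 2bfa, 3aa0, 69be, 6dff, 998f, c101}.
Reachable from 3cbd: {081f, 160d, 2bfa, 3aa0, 3cbd, 535a, 6dff, 998f, c101}.
In 69be's history but not 3cbd's: {69be} — 1 commit.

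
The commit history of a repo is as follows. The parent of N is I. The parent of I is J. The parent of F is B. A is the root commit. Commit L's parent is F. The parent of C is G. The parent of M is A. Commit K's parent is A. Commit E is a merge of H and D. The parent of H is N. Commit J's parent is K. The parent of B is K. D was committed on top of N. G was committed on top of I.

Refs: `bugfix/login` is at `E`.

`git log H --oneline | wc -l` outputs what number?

Walking parent pointers from H: reachable set = {A, H, I, J, K, N}.
That is 6 commits.

6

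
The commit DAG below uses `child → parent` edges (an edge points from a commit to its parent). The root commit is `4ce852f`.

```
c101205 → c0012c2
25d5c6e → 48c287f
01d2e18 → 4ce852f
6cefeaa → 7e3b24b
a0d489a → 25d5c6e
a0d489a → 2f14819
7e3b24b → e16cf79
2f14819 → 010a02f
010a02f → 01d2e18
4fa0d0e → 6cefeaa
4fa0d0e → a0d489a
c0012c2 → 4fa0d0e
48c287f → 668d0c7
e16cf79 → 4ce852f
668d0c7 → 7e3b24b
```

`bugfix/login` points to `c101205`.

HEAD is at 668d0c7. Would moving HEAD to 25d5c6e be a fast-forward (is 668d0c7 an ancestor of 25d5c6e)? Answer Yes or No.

A fast-forward from 668d0c7 to 25d5c6e is possible iff 668d0c7 is an ancestor of 25d5c6e.
Ancestors of 25d5c6e: {25d5c6e, 48c287f, 4ce852f, 668d0c7, 7e3b24b, e16cf79}.
668d0c7 is among them, so fast-forward is possible.

Yes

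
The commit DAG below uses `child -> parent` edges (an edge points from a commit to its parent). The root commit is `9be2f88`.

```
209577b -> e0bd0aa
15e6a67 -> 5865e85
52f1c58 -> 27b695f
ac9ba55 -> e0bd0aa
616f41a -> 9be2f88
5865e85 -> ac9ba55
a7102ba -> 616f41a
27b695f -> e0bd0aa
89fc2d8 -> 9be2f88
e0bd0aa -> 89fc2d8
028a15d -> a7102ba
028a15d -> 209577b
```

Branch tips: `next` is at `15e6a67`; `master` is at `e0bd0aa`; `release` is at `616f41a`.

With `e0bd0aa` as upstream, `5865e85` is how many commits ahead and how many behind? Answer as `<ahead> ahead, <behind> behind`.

Reachable from 5865e85: {5865e85, 89fc2d8, 9be2f88, ac9ba55, e0bd0aa}.
Reachable from e0bd0aa: {89fc2d8, 9be2f88, e0bd0aa}.
Only in 5865e85's history (ahead): {5865e85, ac9ba55} — 2.
Only in e0bd0aa's history (behind): {} — 0.

2 ahead, 0 behind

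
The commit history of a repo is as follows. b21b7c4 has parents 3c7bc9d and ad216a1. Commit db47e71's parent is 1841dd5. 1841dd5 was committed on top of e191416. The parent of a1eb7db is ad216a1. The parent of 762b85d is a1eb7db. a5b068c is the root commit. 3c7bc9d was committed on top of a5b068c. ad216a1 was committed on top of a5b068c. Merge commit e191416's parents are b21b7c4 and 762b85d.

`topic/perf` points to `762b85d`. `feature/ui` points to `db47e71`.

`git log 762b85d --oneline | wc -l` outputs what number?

4

Walking parent pointers from 762b85d: reachable set = {762b85d, a1eb7db, a5b068c, ad216a1}.
That is 4 commits.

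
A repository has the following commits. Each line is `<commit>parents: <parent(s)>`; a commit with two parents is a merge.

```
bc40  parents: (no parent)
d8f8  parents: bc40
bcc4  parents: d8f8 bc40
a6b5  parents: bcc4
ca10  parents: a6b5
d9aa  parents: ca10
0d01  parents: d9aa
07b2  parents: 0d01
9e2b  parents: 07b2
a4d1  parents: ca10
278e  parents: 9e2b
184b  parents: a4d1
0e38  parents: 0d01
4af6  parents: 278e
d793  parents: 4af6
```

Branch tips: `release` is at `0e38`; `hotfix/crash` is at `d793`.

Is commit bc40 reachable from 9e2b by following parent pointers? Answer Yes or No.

Yes

Ancestors of 9e2b (commits reachable by following parents): {07b2, 0d01, 9e2b, a6b5, bc40, bcc4, ca10, d8f8, d9aa}.
bc40 is in that set, so it is an ancestor of 9e2b.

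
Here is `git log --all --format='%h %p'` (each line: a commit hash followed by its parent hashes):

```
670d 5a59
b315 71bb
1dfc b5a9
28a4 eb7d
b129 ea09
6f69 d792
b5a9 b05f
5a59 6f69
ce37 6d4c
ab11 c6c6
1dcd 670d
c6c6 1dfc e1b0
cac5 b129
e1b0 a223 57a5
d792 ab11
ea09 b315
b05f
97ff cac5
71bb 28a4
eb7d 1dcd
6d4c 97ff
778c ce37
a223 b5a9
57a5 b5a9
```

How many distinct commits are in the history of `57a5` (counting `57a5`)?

3

Walking parent pointers from 57a5: reachable set = {57a5, b05f, b5a9}.
That is 3 commits.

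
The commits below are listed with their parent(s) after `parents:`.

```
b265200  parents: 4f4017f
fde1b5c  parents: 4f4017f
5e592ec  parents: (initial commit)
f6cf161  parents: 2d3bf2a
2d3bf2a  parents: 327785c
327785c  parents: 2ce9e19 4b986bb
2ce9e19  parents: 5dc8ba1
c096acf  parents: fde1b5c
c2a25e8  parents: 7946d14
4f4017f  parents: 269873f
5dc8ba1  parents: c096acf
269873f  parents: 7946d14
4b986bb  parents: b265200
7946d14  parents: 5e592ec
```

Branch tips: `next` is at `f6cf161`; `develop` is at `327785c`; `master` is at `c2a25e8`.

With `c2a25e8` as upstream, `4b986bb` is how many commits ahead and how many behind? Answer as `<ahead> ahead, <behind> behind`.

Reachable from 4b986bb: {269873f, 4b986bb, 4f4017f, 5e592ec, 7946d14, b265200}.
Reachable from c2a25e8: {5e592ec, 7946d14, c2a25e8}.
Only in 4b986bb's history (ahead): {269873f, 4b986bb, 4f4017f, b265200} — 4.
Only in c2a25e8's history (behind): {c2a25e8} — 1.

4 ahead, 1 behind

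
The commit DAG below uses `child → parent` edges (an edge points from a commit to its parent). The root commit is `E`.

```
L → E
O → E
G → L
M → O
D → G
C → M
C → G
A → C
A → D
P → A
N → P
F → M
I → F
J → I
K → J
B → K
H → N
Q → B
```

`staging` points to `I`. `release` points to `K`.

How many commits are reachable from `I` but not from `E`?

Reachable from I: {E, F, I, M, O}.
Reachable from E: {E}.
In I's history but not E's: {F, I, M, O} — 4 commits.

4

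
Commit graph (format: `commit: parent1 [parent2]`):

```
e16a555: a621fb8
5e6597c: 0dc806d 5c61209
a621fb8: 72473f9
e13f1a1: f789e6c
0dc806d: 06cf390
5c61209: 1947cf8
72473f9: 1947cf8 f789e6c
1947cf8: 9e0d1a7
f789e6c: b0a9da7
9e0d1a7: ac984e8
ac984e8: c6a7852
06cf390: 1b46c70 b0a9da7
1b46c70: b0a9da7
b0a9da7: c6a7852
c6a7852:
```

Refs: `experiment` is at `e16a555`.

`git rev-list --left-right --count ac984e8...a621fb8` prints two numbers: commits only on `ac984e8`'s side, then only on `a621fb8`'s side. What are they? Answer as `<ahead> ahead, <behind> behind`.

Reachable from ac984e8: {ac984e8, c6a7852}.
Reachable from a621fb8: {1947cf8, 72473f9, 9e0d1a7, a621fb8, ac984e8, b0a9da7, c6a7852, f789e6c}.
Only in ac984e8's history (ahead): {} — 0.
Only in a621fb8's history (behind): {1947cf8, 72473f9, 9e0d1a7, a621fb8, b0a9da7, f789e6c} — 6.

0 ahead, 6 behind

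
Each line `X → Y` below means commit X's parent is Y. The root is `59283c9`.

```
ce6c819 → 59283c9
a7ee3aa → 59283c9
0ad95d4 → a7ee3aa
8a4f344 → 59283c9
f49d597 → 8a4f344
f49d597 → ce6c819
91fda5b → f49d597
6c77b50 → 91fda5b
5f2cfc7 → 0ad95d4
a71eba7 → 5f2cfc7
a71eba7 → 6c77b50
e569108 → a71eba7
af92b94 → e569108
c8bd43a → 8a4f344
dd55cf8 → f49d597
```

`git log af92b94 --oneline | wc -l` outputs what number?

12

Walking parent pointers from af92b94: reachable set = {0ad95d4, 59283c9, 5f2cfc7, 6c77b50, 8a4f344, 91fda5b, a71eba7, a7ee3aa, af92b94, ce6c819, e569108, f49d597}.
That is 12 commits.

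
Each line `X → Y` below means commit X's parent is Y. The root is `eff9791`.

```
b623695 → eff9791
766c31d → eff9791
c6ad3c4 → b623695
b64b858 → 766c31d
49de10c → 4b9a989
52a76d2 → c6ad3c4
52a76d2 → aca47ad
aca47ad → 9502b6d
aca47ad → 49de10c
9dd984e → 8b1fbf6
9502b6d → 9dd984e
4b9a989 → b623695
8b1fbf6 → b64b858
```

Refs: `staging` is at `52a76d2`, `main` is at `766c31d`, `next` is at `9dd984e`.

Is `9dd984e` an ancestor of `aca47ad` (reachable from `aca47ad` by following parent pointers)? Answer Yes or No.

Yes

Ancestors of aca47ad (commits reachable by following parents): {49de10c, 4b9a989, 766c31d, 8b1fbf6, 9502b6d, 9dd984e, aca47ad, b623695, b64b858, eff9791}.
9dd984e is in that set, so it is an ancestor of aca47ad.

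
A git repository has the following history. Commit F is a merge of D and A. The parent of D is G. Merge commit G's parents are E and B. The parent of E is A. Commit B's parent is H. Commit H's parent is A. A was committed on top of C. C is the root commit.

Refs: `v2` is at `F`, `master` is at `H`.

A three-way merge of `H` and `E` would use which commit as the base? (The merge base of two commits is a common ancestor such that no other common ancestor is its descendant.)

A

Ancestors of H: {A, C, H}.
Ancestors of E: {A, C, E}.
Common ancestors: {A, C}.
Among these, A is not an ancestor of any other common ancestor — it is the merge base.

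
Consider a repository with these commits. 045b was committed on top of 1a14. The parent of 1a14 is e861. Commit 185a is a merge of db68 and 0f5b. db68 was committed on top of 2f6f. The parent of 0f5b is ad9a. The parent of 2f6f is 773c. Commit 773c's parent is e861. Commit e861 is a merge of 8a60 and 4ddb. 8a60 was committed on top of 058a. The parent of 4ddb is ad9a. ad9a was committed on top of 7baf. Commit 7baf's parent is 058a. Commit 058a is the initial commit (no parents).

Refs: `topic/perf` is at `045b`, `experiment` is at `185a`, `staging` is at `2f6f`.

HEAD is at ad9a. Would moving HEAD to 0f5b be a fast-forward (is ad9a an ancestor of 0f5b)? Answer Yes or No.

A fast-forward from ad9a to 0f5b is possible iff ad9a is an ancestor of 0f5b.
Ancestors of 0f5b: {058a, 0f5b, 7baf, ad9a}.
ad9a is among them, so fast-forward is possible.

Yes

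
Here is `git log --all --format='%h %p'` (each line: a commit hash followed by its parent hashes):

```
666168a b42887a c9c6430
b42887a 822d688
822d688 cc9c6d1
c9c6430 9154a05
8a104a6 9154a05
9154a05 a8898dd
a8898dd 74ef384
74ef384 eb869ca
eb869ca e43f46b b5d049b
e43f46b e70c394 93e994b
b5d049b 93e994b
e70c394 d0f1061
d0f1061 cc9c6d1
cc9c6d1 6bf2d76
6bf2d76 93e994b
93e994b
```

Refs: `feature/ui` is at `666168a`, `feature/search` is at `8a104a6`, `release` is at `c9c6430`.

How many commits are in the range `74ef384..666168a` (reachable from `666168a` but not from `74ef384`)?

Reachable from 666168a: {666168a, 6bf2d76, 74ef384, 822d688, 9154a05, 93e994b, a8898dd, b42887a, b5d049b, c9c6430, cc9c6d1, d0f1061, e43f46b, e70c394, eb869ca}.
Reachable from 74ef384: {6bf2d76, 74ef384, 93e994b, b5d049b, cc9c6d1, d0f1061, e43f46b, e70c394, eb869ca}.
In 666168a's history but not 74ef384's: {666168a, 822d688, 9154a05, a8898dd, b42887a, c9c6430} — 6 commits.

6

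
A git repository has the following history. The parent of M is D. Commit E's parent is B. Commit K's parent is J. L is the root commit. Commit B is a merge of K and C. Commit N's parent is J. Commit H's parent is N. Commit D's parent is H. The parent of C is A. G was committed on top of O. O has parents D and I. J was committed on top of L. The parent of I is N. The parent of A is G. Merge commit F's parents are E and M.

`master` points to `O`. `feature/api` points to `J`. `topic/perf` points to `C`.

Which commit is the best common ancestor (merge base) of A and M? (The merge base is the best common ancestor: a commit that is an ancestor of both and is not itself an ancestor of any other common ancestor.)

Ancestors of A: {A, D, G, H, I, J, L, N, O}.
Ancestors of M: {D, H, J, L, M, N}.
Common ancestors: {D, H, J, L, N}.
Among these, D is not an ancestor of any other common ancestor — it is the merge base.

D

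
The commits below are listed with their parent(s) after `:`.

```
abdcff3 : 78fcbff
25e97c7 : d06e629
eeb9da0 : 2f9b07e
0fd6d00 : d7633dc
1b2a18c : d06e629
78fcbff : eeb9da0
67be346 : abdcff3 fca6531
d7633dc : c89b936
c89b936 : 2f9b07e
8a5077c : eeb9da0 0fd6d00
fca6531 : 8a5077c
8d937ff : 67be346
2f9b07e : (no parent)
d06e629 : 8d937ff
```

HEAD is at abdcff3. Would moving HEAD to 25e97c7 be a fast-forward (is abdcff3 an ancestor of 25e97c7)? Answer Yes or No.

Yes

A fast-forward from abdcff3 to 25e97c7 is possible iff abdcff3 is an ancestor of 25e97c7.
Ancestors of 25e97c7: {0fd6d00, 25e97c7, 2f9b07e, 67be346, 78fcbff, 8a5077c, 8d937ff, abdcff3, c89b936, d06e629, d7633dc, eeb9da0, fca6531}.
abdcff3 is among them, so fast-forward is possible.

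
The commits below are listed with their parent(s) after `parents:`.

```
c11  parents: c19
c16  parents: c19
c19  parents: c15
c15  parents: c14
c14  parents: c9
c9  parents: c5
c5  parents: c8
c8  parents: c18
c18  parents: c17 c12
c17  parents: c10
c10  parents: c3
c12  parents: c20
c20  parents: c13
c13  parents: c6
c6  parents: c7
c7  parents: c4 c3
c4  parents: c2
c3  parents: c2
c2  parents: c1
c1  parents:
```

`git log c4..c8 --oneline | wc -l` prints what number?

Reachable from c8: {c1, c10, c12, c13, c17, c18, c2, c20, c3, c4, c6, c7, c8}.
Reachable from c4: {c1, c2, c4}.
In c8's history but not c4's: {c10, c12, c13, c17, c18, c20, c3, c6, c7, c8} — 10 commits.

10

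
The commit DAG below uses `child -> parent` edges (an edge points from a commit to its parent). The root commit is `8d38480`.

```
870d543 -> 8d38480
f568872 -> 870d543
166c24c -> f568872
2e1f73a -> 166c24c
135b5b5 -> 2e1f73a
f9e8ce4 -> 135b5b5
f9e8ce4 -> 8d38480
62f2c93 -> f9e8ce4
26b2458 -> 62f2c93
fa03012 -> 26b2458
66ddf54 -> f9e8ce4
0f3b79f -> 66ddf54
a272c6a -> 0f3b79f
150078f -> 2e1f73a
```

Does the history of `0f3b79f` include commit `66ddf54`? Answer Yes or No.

Yes

Ancestors of 0f3b79f (commits reachable by following parents): {0f3b79f, 135b5b5, 166c24c, 2e1f73a, 66ddf54, 870d543, 8d38480, f568872, f9e8ce4}.
66ddf54 is in that set, so it is an ancestor of 0f3b79f.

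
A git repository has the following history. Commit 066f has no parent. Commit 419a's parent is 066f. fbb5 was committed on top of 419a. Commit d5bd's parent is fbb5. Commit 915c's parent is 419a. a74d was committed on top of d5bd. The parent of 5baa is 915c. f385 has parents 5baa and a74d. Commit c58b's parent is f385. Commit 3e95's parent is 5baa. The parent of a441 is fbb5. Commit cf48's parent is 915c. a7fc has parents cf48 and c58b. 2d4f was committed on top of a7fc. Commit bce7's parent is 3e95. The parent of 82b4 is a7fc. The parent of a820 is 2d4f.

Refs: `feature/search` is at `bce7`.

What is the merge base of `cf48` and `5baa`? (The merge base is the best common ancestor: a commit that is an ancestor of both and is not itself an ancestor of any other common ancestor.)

Ancestors of cf48: {066f, 419a, 915c, cf48}.
Ancestors of 5baa: {066f, 419a, 5baa, 915c}.
Common ancestors: {066f, 419a, 915c}.
Among these, 915c is not an ancestor of any other common ancestor — it is the merge base.

915c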